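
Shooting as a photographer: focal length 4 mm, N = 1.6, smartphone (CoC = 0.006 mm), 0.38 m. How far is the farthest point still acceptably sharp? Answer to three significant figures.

491 mm

Hyperfocal distance H = f²/(N·c) + f = 4²/(1.6 × 0.006) + 4 = 16/0.0096 + 4 ≈ 1670.7 mm ≈ 1.671 m.
Far limit Df = s·(H − f)/(H − s) = 380 × (1670.7 − 4) / (1670.7 − 380) = 380 × 1666.7 / 1290.7 ≈ 490.70 mm.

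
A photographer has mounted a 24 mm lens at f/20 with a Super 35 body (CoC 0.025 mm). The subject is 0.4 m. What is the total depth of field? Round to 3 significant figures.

Hyperfocal distance H = f²/(N·c) + f = 24²/(20 × 0.025) + 24 = 576/0.5 + 24 ≈ 1176.0 mm ≈ 1.176 m.
Near limit Dn = s·(H − f)/(H + s − 2f) = 400 × (1176.0 − 24) / (1176.0 + 400 − 2 × 24) = 400 × 1152.0 / 1528.0 ≈ 301.57 mm.
Far limit Df = s·(H − f)/(H − s) = 400 × (1176.0 − 24) / (1176.0 − 400) = 400 × 1152.0 / 776.0 ≈ 593.81 mm.
Depth of field = Df − Dn = 593.81 − 301.57 ≈ 292.24 mm.

292 mm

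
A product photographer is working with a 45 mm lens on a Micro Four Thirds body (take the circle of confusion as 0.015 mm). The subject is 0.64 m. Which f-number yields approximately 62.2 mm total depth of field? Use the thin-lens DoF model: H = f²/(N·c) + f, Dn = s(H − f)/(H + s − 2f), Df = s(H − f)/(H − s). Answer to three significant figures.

f/11

Write h = H − f = f²/(N·c). The thin-lens limits are Dn = s·h/(h + (s−f)) and Df = s·h/(h − (s−f)), so DoF = Df − Dn = 2·s·(s−f)·h / (h² − (s−f)²).
That is a quadratic in h: DoF·h² − 2·s·(s−f)·h − DoF·(s−f)² = 0 ⇒ h = (s−f)·(s + √(s² + DoF²)) / DoF = 595 × (640 + √(640² + 62.2²)) / 62.2 = 595 × (640 + 643.015) / 62.2 ≈ 12273 mm.
Then N = f²/(c·h) = 45² / (0.015 × 12273) = 2025 / 184.10 ≈ 11.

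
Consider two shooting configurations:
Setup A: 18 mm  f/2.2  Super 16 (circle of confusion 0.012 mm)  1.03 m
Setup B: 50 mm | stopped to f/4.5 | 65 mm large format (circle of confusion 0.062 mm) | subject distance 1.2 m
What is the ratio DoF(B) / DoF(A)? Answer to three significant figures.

1.83

Setup A: H = 18²/(2.2×0.012) + 18 ≈ 12290.7 mm; DoF = Df − Dn = 1122.57 − 951.54 ≈ 171.03 mm.
Setup B: H = 50²/(4.5×0.062) + 50 ≈ 9010.6 mm; DoF = Df − Dn = 1376.68 − 1063.51 ≈ 313.17 mm.
Ratio = 313.17 / 171.03 ≈ 1.83.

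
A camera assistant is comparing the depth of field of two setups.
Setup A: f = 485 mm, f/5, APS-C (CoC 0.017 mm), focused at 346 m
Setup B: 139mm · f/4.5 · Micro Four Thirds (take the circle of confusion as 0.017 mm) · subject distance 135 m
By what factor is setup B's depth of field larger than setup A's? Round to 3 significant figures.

Setup A: H = 485²/(5×0.017) + 485 ≈ 2767837.9 mm; DoF = Df − Dn = 395363 − 307595 ≈ 87768 mm.
Setup B: H = 139²/(4.5×0.017) + 139 ≈ 252701.1 mm; DoF = Df − Dn = 289682 − 88007 ≈ 201675 mm.
Ratio = 201675 / 87768 ≈ 2.30.

2.30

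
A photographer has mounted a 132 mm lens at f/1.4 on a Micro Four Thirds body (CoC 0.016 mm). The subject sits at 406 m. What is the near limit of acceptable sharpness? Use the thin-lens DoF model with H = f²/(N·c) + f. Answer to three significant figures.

267 m

Hyperfocal distance H = f²/(N·c) + f = 132²/(1.4 × 0.016) + 132 = 17424/0.0224 + 132 ≈ 777989.1 mm ≈ 778.0 m.
Near limit Dn = s·(H − f)/(H + s − 2f) = 406000 × (777989.1 − 132) / (777989.1 + 406000 − 2 × 132) = 406000 × 777857.1 / 1183725.1 ≈ 266793 mm ≈ 267 m.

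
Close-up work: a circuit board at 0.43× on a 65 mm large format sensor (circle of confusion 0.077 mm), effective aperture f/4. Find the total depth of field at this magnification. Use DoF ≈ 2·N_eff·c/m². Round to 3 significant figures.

At magnification m, DoF ≈ 2·N_eff·c/m² = 2 × 4 × 0.077 / 0.43² = 0.616 / 0.1849 ≈ 3.33 mm.

3.33 mm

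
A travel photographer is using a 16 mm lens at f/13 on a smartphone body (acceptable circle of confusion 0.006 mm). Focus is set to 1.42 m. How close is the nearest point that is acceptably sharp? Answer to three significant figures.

Hyperfocal distance H = f²/(N·c) + f = 16²/(13 × 0.006) + 16 = 256/0.078 + 16 ≈ 3298.1 mm ≈ 3.298 m.
Near limit Dn = s·(H − f)/(H + s − 2f) = 1420 × (3298.1 − 16) / (3298.1 + 1420 − 2 × 16) = 1420 × 3282.1 / 4686.1 ≈ 994.55 mm ≈ 0.995 m.

0.995 m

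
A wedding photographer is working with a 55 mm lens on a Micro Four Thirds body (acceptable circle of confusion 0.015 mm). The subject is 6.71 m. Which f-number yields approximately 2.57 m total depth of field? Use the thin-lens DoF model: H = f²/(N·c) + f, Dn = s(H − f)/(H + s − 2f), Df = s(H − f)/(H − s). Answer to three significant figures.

Write h = H − f = f²/(N·c). The thin-lens limits are Dn = s·h/(h + (s−f)) and Df = s·h/(h − (s−f)), so DoF = Df − Dn = 2·s·(s−f)·h / (h² − (s−f)²).
That is a quadratic in h: DoF·h² − 2·s·(s−f)·h − DoF·(s−f)² = 0 ⇒ h = (s−f)·(s + √(s² + DoF²)) / DoF = 6655 × (6710 + √(6710² + 2570²)) / 2570 = 6655 × (6710 + 7185.33) / 2570 ≈ 35982 mm.
Then N = f²/(c·h) = 55² / (0.015 × 35982) = 3025 / 539.73 ≈ 5.60.

f/5.60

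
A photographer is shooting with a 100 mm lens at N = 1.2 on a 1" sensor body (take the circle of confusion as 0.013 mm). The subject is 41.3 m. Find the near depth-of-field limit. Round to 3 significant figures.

38.8 m

Hyperfocal distance H = f²/(N·c) + f = 100²/(1.2 × 0.013) + 100 = 10000/0.0156 + 100 ≈ 641125.6 mm ≈ 641.1 m.
Near limit Dn = s·(H − f)/(H + s − 2f) = 41300 × (641125.6 − 100) / (641125.6 + 41300 − 2 × 100) = 41300 × 641025.6 / 682225.6 ≈ 38806 mm ≈ 38.8 m.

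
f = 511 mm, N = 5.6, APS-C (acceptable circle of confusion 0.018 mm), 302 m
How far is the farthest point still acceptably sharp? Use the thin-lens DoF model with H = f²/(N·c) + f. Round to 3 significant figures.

342 m

Hyperfocal distance H = f²/(N·c) + f = 511²/(5.6 × 0.018) + 511 = 261121/0.1008 + 511 ≈ 2590997.1 mm ≈ 2591 m.
Far limit Df = s·(H − f)/(H − s) = 302000 × (2590997.1 − 511) / (2590997.1 − 302000) = 302000 × 2590486.1 / 2288997.1 ≈ 341777 mm ≈ 342 m.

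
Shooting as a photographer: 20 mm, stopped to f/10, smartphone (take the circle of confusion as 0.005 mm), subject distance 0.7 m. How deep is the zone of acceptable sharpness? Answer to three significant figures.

120 mm

Hyperfocal distance H = f²/(N·c) + f = 20²/(10 × 0.005) + 20 = 400/0.05 + 20 ≈ 8020.0 mm ≈ 8.020 m.
Near limit Dn = s·(H − f)/(H + s − 2f) = 700 × (8020.0 − 20) / (8020.0 + 700 − 2 × 20) = 700 × 8000.0 / 8680.0 ≈ 645.16 mm.
Far limit Df = s·(H − f)/(H − s) = 700 × (8020.0 − 20) / (8020.0 − 700) = 700 × 8000.0 / 7320.0 ≈ 765.03 mm.
Depth of field = Df − Dn = 765.03 − 645.16 ≈ 119.87 mm.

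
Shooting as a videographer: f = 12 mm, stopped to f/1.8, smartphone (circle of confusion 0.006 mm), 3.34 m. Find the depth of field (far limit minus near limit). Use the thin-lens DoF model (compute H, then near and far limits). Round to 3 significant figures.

1.78 m

Hyperfocal distance H = f²/(N·c) + f = 12²/(1.8 × 0.006) + 12 = 144/0.0108 + 12 ≈ 13345.3 mm ≈ 13.35 m.
Near limit Dn = s·(H − f)/(H + s − 2f) = 3340 × (13345.3 − 12) / (13345.3 + 3340 − 2 × 12) = 3340 × 13333.3 / 16661.3 ≈ 2672.9 mm.
Far limit Df = s·(H − f)/(H − s) = 3340 × (13345.3 − 12) / (13345.3 − 3340) = 3340 × 13333.3 / 10005.3 ≈ 4451.0 mm.
Depth of field = Df − Dn = 4451.0 − 2672.9 ≈ 1778.1 mm ≈ 1.78 m.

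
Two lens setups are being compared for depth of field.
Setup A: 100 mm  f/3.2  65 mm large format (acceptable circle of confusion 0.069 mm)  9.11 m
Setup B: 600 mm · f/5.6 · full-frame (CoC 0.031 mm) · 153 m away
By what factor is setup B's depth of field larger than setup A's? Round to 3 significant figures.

Setup A: H = 100²/(3.2×0.069) + 100 ≈ 45389.9 mm; DoF = Df − Dn = 11372.4 − 7598.4 ≈ 3774.0 mm.
Setup B: H = 600²/(5.6×0.031) + 600 ≈ 2074332.7 mm; DoF = Df − Dn = 165136 − 142526 ≈ 22610 mm.
Ratio = 22610 / 3774.0 ≈ 5.99.

5.99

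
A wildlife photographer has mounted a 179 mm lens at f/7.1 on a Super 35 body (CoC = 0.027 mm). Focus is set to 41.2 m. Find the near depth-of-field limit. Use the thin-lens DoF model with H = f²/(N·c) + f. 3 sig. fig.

Hyperfocal distance H = f²/(N·c) + f = 179²/(7.1 × 0.027) + 179 = 32041/0.1917 + 179 ≈ 167320.4 mm ≈ 167.3 m.
Near limit Dn = s·(H − f)/(H + s − 2f) = 41200 × (167320.4 − 179) / (167320.4 + 41200 − 2 × 179) = 41200 × 167141.4 / 208162.4 ≈ 33081 mm ≈ 33.1 m.

33.1 m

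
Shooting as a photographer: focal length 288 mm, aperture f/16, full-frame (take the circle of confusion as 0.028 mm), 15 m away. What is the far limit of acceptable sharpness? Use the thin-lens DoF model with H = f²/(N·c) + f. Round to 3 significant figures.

16.3 m

Hyperfocal distance H = f²/(N·c) + f = 288²/(16 × 0.028) + 288 = 82944/0.448 + 288 ≈ 185430.9 mm ≈ 185.4 m.
Far limit Df = s·(H − f)/(H − s) = 15000 × (185430.9 − 288) / (185430.9 − 15000) = 15000 × 185142.9 / 170430.9 ≈ 16295 mm ≈ 16.3 m.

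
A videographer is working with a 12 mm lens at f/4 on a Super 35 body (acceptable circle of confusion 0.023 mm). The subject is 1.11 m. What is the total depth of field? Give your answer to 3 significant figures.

Hyperfocal distance H = f²/(N·c) + f = 12²/(4 × 0.023) + 12 = 144/0.092 + 12 ≈ 1577.2 mm ≈ 1.577 m.
Near limit Dn = s·(H − f)/(H + s − 2f) = 1110 × (1577.2 − 12) / (1577.2 + 1110 − 2 × 12) = 1110 × 1565.2 / 2663.2 ≈ 652.4 mm.
Far limit Df = s·(H − f)/(H − s) = 1110 × (1577.2 − 12) / (1577.2 − 1110) = 1110 × 1565.2 / 467.2 ≈ 3718.6 mm.
Depth of field = Df − Dn = 3718.6 − 652.4 ≈ 3066.2 mm ≈ 3.07 m.

3.07 m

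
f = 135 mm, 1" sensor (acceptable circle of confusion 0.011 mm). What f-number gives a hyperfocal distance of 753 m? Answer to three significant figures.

Rearrange H = f²/(N·c) + f for N: N = f² / ((H − f)·c).
N = 135² / ((753000 − 135) × 0.011) = 18225 / 8282 ≈ 2.20.

f/2.20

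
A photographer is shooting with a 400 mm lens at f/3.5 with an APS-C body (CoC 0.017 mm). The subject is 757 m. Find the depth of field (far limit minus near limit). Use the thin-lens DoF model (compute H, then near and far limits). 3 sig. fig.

463 m

Hyperfocal distance H = f²/(N·c) + f = 400²/(3.5 × 0.017) + 400 = 160000/0.0595 + 400 ≈ 2689475.6 mm ≈ 2689 m.
Near limit Dn = s·(H − f)/(H + s − 2f) = 757000 × (2689475.6 − 400) / (2689475.6 + 757000 − 2 × 400) = 757000 × 2689075.6 / 3445675.6 ≈ 590778 mm.
Far limit Df = s·(H − f)/(H − s) = 757000 × (2689475.6 − 400) / (2689475.6 − 757000) = 757000 × 2689075.6 / 1932475.6 ≈ 1053380 mm.
Depth of field = Df − Dn = 1053380 − 590778 ≈ 462602 mm ≈ 463 m.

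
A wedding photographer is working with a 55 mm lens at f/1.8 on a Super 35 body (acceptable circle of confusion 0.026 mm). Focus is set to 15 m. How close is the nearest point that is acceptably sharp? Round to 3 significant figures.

12.2 m

Hyperfocal distance H = f²/(N·c) + f = 55²/(1.8 × 0.026) + 55 = 3025/0.0468 + 55 ≈ 64691.8 mm ≈ 64.69 m.
Near limit Dn = s·(H − f)/(H + s − 2f) = 15000 × (64691.8 − 55) / (64691.8 + 15000 − 2 × 55) = 15000 × 64636.8 / 79581.8 ≈ 12183 mm ≈ 12.2 m.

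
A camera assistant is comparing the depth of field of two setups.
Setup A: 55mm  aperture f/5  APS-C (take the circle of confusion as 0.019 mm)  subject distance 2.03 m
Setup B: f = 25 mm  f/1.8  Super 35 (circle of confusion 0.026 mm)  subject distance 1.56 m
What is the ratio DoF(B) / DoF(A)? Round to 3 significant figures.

Setup A: H = 55²/(5×0.019) + 55 ≈ 31897.1 mm; DoF = Df − Dn = 2164.24 − 1911.44 ≈ 252.80 mm.
Setup B: H = 25²/(1.8×0.026) + 25 ≈ 13379.7 mm; DoF = Df − Dn = 1762.59 − 1399.18 ≈ 363.41 mm.
Ratio = 363.41 / 252.80 ≈ 1.44.

1.44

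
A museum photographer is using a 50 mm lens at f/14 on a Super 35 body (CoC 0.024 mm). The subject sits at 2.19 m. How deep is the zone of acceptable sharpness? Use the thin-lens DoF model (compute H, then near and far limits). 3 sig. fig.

Hyperfocal distance H = f²/(N·c) + f = 50²/(14 × 0.024) + 50 = 2500/0.336 + 50 ≈ 7490.5 mm ≈ 7.490 m.
Near limit Dn = s·(H − f)/(H + s − 2f) = 2190 × (7490.5 − 50) / (7490.5 + 2190 − 2 × 50) = 2190 × 7440.5 / 9580.5 ≈ 1700.8 mm.
Far limit Df = s·(H − f)/(H − s) = 2190 × (7490.5 − 50) / (7490.5 − 2190) = 2190 × 7440.5 / 5300.5 ≈ 3074.2 mm.
Depth of field = Df − Dn = 3074.2 − 1700.8 ≈ 1373.4 mm ≈ 1.37 m.

1.37 m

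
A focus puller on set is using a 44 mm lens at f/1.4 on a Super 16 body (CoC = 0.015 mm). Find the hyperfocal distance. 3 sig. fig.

92.2 m

Hyperfocal distance H = f²/(N·c) + f = 44²/(1.4 × 0.015) + 44 = 1936/0.021 + 44 ≈ 92234.5 mm ≈ 92.2 m.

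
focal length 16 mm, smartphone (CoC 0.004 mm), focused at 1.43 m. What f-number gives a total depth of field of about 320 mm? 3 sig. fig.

Write h = H − f = f²/(N·c). The thin-lens limits are Dn = s·h/(h + (s−f)) and Df = s·h/(h − (s−f)), so DoF = Df − Dn = 2·s·(s−f)·h / (h² − (s−f)²).
That is a quadratic in h: DoF·h² − 2·s·(s−f)·h − DoF·(s−f)² = 0 ⇒ h = (s−f)·(s + √(s² + DoF²)) / DoF = 1414 × (1430 + √(1430² + 320²)) / 320 = 1414 × (1430 + 1465.37) / 320 ≈ 12794 mm.
Then N = f²/(c·h) = 16² / (0.004 × 12794) = 256 / 51.176 ≈ 5.

f/5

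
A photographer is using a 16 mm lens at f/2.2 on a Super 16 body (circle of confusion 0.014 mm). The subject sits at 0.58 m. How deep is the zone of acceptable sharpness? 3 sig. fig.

Hyperfocal distance H = f²/(N·c) + f = 16²/(2.2 × 0.014) + 16 = 256/0.0308 + 16 ≈ 8327.7 mm ≈ 8.328 m.
Near limit Dn = s·(H − f)/(H + s − 2f) = 580 × (8327.7 − 16) / (8327.7 + 580 − 2 × 16) = 580 × 8311.7 / 8875.7 ≈ 543.144 mm.
Far limit Df = s·(H − f)/(H − s) = 580 × (8327.7 − 16) / (8327.7 − 580) = 580 × 8311.7 / 7747.7 ≈ 622.222 mm.
Depth of field = Df − Dn = 622.222 − 543.144 ≈ 79.078 mm.

79.1 mm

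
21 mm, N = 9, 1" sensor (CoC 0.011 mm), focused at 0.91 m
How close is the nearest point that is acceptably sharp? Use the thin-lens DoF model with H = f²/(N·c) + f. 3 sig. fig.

0.759 m

Hyperfocal distance H = f²/(N·c) + f = 21²/(9 × 0.011) + 21 = 441/0.099 + 21 ≈ 4475.5 mm ≈ 4.476 m.
Near limit Dn = s·(H − f)/(H + s − 2f) = 910 × (4475.5 − 21) / (4475.5 + 910 − 2 × 21) = 910 × 4454.5 / 5343.5 ≈ 758.60 mm ≈ 0.759 m.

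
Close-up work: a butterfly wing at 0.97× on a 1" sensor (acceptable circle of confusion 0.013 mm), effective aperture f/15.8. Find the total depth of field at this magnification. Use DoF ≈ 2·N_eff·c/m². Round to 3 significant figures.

At magnification m, DoF ≈ 2·N_eff·c/m² = 2 × 15.8 × 0.013 / 0.97² = 0.4108 / 0.9409 ≈ 0.437 mm.

0.437 mm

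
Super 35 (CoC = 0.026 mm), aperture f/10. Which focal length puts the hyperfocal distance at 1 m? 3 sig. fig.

16.0 mm

From H = f²/(N·c) + f, with f ≪ H: f ≈ √(H·N·c) = √(1000 × 10 × 0.026) = √260.00 ≈ 16.12 mm.
Exact: f² + N·c·f − N·c·H = 0 ⇒ f = (−N·c + √((N·c)² + 4·N·c·H))/2 = (−0.26 + √1040.1)/2 ≈ 15.995 mm ≈ 16.0 mm.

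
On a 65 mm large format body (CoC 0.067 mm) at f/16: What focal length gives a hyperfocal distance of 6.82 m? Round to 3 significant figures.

From H = f²/(N·c) + f, with f ≪ H: f ≈ √(H·N·c) = √(6820 × 16 × 0.067) = √7311.0 ≈ 85.50 mm.
Exact: f² + N·c·f − N·c·H = 0 ⇒ f = (−N·c + √((N·c)² + 4·N·c·H))/2 = (−1.072 + √29245)/2 ≈ 84.970 mm ≈ 85.0 mm.

85.0 mm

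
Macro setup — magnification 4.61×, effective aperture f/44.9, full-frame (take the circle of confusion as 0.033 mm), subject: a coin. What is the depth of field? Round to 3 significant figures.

0.139 mm

At magnification m, DoF ≈ 2·N_eff·c/m² = 2 × 44.9 × 0.033 / 4.61² = 2.963 / 21.25 ≈ 0.139 mm.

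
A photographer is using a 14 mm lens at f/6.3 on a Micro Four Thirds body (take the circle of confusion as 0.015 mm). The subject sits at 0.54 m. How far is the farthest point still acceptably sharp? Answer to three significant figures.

0.723 m

Hyperfocal distance H = f²/(N·c) + f = 14²/(6.3 × 0.015) + 14 = 196/0.0945 + 14 ≈ 2088.1 mm ≈ 2.088 m.
Far limit Df = s·(H − f)/(H − s) = 540 × (2088.1 − 14) / (2088.1 − 540) = 540 × 2074.1 / 1548.1 ≈ 723.48 mm ≈ 0.723 m.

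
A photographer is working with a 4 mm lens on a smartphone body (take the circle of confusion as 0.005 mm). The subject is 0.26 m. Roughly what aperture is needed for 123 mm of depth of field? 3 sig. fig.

f/2.81

Write h = H − f = f²/(N·c). The thin-lens limits are Dn = s·h/(h + (s−f)) and Df = s·h/(h − (s−f)), so DoF = Df − Dn = 2·s·(s−f)·h / (h² − (s−f)²).
That is a quadratic in h: DoF·h² − 2·s·(s−f)·h − DoF·(s−f)² = 0 ⇒ h = (s−f)·(s + √(s² + DoF²)) / DoF = 256 × (260 + √(260² + 123²)) / 123 = 256 × (260 + 287.626) / 123 ≈ 1139.8 mm.
Then N = f²/(c·h) = 4² / (0.005 × 1139.8) = 16 / 5.6989 ≈ 2.81.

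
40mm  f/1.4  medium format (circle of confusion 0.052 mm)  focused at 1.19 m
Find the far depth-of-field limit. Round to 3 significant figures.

Hyperfocal distance H = f²/(N·c) + f = 40²/(1.4 × 0.052) + 40 = 1600/0.0728 + 40 ≈ 22018.0 mm ≈ 22.02 m.
Far limit Df = s·(H − f)/(H − s) = 1190 × (22018.0 − 40) / (22018.0 − 1190) = 1190 × 21978.0 / 20828.0 ≈ 1255.7 mm ≈ 1.26 m.

1.26 m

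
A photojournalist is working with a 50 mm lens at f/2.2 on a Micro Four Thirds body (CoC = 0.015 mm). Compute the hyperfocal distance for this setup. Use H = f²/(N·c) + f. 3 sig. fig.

Hyperfocal distance H = f²/(N·c) + f = 50²/(2.2 × 0.015) + 50 = 2500/0.033 + 50 ≈ 75807.6 mm ≈ 75.8 m.

75.8 m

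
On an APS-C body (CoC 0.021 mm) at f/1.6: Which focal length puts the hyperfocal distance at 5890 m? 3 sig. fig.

From H = f²/(N·c) + f, with f ≪ H: f ≈ √(H·N·c) = √(5890000 × 1.6 × 0.021) = √197904 ≈ 444.9 mm.
The +f correction barely moves this — solving exactly, f² + N·c·f − N·c·H = 0 ⇒ f = (−N·c + √((N·c)² + 4·N·c·H))/2 = (−0.0336 + √791616)/2 ≈ 444.85 mm, so f ≈ 445 mm.

445 mm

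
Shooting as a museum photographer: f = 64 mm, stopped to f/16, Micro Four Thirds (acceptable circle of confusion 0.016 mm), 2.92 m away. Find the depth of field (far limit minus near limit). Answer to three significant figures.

Hyperfocal distance H = f²/(N·c) + f = 64²/(16 × 0.016) + 64 = 4096/0.256 + 64 ≈ 16064.0 mm ≈ 16.06 m.
Near limit Dn = s·(H − f)/(H + s − 2f) = 2920 × (16064.0 − 64) / (16064.0 + 2920 − 2 × 64) = 2920 × 16000.0 / 18856.0 ≈ 2477.7 mm.
Far limit Df = s·(H − f)/(H − s) = 2920 × (16064.0 − 64) / (16064.0 − 2920) = 2920 × 16000.0 / 13144.0 ≈ 3554.5 mm.
Depth of field = Df − Dn = 3554.5 − 2477.7 ≈ 1076.8 mm ≈ 1.08 m.

1.08 m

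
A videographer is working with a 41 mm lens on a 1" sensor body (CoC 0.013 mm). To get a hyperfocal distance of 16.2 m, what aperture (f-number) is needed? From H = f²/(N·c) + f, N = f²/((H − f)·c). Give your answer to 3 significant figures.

f/8

Rearrange H = f²/(N·c) + f for N: N = f² / ((H − f)·c).
N = 41² / ((16200 − 41) × 0.013) = 1681 / 210.1 ≈ 8.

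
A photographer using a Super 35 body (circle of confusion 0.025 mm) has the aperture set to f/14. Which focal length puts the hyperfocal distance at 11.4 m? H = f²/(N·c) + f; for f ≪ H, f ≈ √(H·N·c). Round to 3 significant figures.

From H = f²/(N·c) + f, with f ≪ H: f ≈ √(H·N·c) = √(11400 × 14 × 0.025) = √3990.0 ≈ 63.17 mm.
Exact: f² + N·c·f − N·c·H = 0 ⇒ f = (−N·c + √((N·c)² + 4·N·c·H))/2 = (−0.35 + √15960)/2 ≈ 62.992 mm ≈ 63.0 mm.

63.0 mm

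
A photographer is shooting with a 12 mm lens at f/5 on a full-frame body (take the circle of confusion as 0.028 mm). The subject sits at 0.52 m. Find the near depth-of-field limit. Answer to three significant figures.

348 mm

Hyperfocal distance H = f²/(N·c) + f = 12²/(5 × 0.028) + 12 = 144/0.14 + 12 ≈ 1040.6 mm ≈ 1.041 m.
Near limit Dn = s·(H − f)/(H + s − 2f) = 520 × (1040.6 − 12) / (1040.6 + 520 − 2 × 12) = 520 × 1028.6 / 1536.6 ≈ 348.08 mm.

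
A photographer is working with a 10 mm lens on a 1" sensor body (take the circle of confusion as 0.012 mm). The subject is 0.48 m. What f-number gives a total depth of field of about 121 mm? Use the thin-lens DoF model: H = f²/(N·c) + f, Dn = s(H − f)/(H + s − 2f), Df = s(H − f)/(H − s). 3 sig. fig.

f/2.20

Write h = H − f = f²/(N·c). The thin-lens limits are Dn = s·h/(h + (s−f)) and Df = s·h/(h − (s−f)), so DoF = Df − Dn = 2·s·(s−f)·h / (h² − (s−f)²).
That is a quadratic in h: DoF·h² − 2·s·(s−f)·h − DoF·(s−f)² = 0 ⇒ h = (s−f)·(s + √(s² + DoF²)) / DoF = 470 × (480 + √(480² + 121²)) / 121 = 470 × (480 + 495.016) / 121 ≈ 3787.3 mm.
Then N = f²/(c·h) = 10² / (0.012 × 3787.3) = 100 / 45.447 ≈ 2.20.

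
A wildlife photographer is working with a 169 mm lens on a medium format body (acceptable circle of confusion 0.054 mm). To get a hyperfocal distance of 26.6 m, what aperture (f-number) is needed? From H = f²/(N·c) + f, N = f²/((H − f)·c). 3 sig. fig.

f/20

Rearrange H = f²/(N·c) + f for N: N = f² / ((H − f)·c).
N = 169² / ((26600 − 169) × 0.054) = 28561 / 1427 ≈ 20.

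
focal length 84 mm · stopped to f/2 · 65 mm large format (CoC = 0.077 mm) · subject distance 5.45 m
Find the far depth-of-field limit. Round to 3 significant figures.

6.17 m

Hyperfocal distance H = f²/(N·c) + f = 84²/(2 × 0.077) + 84 = 7056/0.154 + 84 ≈ 45902.2 mm ≈ 45.90 m.
Far limit Df = s·(H − f)/(H − s) = 5450 × (45902.2 − 84) / (45902.2 − 5450) = 5450 × 45818.2 / 40452.2 ≈ 6172.9 mm ≈ 6.17 m.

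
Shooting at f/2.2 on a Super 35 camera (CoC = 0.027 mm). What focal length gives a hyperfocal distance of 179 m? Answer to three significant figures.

From H = f²/(N·c) + f, with f ≪ H: f ≈ √(H·N·c) = √(179000 × 2.2 × 0.027) = √10633 ≈ 103.1 mm.
The +f correction barely moves this — solving exactly, f² + N·c·f − N·c·H = 0 ⇒ f = (−N·c + √((N·c)² + 4·N·c·H))/2 = (−0.0594 + √42530)/2 ≈ 103.08 mm, so f ≈ 103 mm.

103 mm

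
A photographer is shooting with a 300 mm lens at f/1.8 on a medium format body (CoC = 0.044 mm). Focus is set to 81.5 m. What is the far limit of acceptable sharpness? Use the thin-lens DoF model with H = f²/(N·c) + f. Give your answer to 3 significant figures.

87.8 m

Hyperfocal distance H = f²/(N·c) + f = 300²/(1.8 × 0.044) + 300 = 90000/0.0792 + 300 ≈ 1136663.6 mm ≈ 1137 m.
Far limit Df = s·(H − f)/(H − s) = 81500 × (1136663.6 − 300) / (1136663.6 − 81500) = 81500 × 1136363.6 / 1055163.6 ≈ 87772 mm ≈ 87.8 m.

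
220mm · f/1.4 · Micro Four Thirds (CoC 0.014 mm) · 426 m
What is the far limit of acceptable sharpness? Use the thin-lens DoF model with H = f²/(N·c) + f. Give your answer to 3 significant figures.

515 m

Hyperfocal distance H = f²/(N·c) + f = 220²/(1.4 × 0.014) + 220 = 48400/0.0196 + 220 ≈ 2469607.8 mm ≈ 2470 m.
Far limit Df = s·(H − f)/(H − s) = 426000 × (2469607.8 − 220) / (2469607.8 − 426000) = 426000 × 2469387.8 / 2043607.8 ≈ 514756 mm ≈ 515 m.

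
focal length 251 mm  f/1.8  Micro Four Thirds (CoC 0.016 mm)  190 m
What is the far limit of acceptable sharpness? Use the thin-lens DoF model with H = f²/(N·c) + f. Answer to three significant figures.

Hyperfocal distance H = f²/(N·c) + f = 251²/(1.8 × 0.016) + 251 = 63001/0.0288 + 251 ≈ 2187785.7 mm ≈ 2188 m.
Far limit Df = s·(H − f)/(H − s) = 190000 × (2187785.7 − 251) / (2187785.7 − 190000) = 190000 × 2187534.7 / 1997785.7 ≈ 208046 mm ≈ 208 m.

208 m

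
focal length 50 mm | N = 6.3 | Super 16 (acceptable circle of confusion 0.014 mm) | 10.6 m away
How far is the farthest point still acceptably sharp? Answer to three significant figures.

16.9 m

Hyperfocal distance H = f²/(N·c) + f = 50²/(6.3 × 0.014) + 50 = 2500/0.0882 + 50 ≈ 28394.7 mm ≈ 28.39 m.
Far limit Df = s·(H − f)/(H − s) = 10600 × (28394.7 − 50) / (28394.7 − 10600) = 10600 × 28344.7 / 17794.7 ≈ 16884 mm ≈ 16.9 m.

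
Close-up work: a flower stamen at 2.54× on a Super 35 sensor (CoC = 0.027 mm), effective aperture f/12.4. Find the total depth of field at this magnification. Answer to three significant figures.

At magnification m, DoF ≈ 2·N_eff·c/m² = 2 × 12.4 × 0.027 / 2.54² = 0.6696 / 6.452 ≈ 0.104 mm.

0.104 mm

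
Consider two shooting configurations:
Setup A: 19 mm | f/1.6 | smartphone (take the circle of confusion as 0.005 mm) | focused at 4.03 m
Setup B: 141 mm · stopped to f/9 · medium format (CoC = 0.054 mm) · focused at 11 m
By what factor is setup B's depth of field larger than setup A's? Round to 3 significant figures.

8.70

Setup A: H = 19²/(1.6×0.005) + 19 ≈ 45144.0 mm; DoF = Df − Dn = 4423.16 − 3701.03 ≈ 722.13 mm.
Setup B: H = 141²/(9×0.054) + 141 ≈ 41048.4 mm; DoF = Df − Dn = 14975.2 − 8692.5 ≈ 6282.7 mm.
Ratio = 6282.7 / 722.13 ≈ 8.70.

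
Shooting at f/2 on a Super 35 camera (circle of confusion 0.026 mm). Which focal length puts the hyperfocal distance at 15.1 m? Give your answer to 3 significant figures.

From H = f²/(N·c) + f, with f ≪ H: f ≈ √(H·N·c) = √(15100 × 2 × 0.026) = √785.20 ≈ 28.02 mm.
The +f correction barely moves this — solving exactly, f² + N·c·f − N·c·H = 0 ⇒ f = (−N·c + √((N·c)² + 4·N·c·H))/2 = (−0.052 + √3140.8)/2 ≈ 27.995 mm, so f ≈ 28.0 mm.

28.0 mm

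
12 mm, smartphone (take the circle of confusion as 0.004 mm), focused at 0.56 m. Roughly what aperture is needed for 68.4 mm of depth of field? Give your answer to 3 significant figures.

f/4

Write h = H − f = f²/(N·c). The thin-lens limits are Dn = s·h/(h + (s−f)) and Df = s·h/(h − (s−f)), so DoF = Df − Dn = 2·s·(s−f)·h / (h² − (s−f)²).
That is a quadratic in h: DoF·h² − 2·s·(s−f)·h − DoF·(s−f)² = 0 ⇒ h = (s−f)·(s + √(s² + DoF²)) / DoF = 548 × (560 + √(560² + 68.4²)) / 68.4 = 548 × (560 + 564.162) / 68.4 ≈ 9006.4 mm.
Then N = f²/(c·h) = 12² / (0.004 × 9006.4) = 144 / 36.026 ≈ 4.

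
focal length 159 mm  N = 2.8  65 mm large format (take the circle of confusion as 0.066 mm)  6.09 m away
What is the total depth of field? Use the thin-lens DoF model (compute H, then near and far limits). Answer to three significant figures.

0.529 m

Hyperfocal distance H = f²/(N·c) + f = 159²/(2.8 × 0.066) + 159 = 25281/0.1848 + 159 ≈ 136960.9 mm ≈ 137.0 m.
Near limit Dn = s·(H − f)/(H + s − 2f) = 6090 × (136960.9 − 159) / (136960.9 + 6090 − 2 × 159) = 6090 × 136801.9 / 142732.9 ≈ 5836.94 mm.
Far limit Df = s·(H − f)/(H − s) = 6090 × (136960.9 − 159) / (136960.9 − 6090) = 6090 × 136801.9 / 130870.9 ≈ 6366.00 mm.
Depth of field = Df − Dn = 6366.00 − 5836.94 ≈ 529.06 mm ≈ 0.529 m.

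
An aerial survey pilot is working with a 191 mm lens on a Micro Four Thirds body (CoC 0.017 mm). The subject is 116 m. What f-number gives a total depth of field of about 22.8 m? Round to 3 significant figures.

f/1.80

Write h = H − f = f²/(N·c). The thin-lens limits are Dn = s·h/(h + (s−f)) and Df = s·h/(h − (s−f)), so DoF = Df − Dn = 2·s·(s−f)·h / (h² − (s−f)²).
That is a quadratic in h: DoF·h² − 2·s·(s−f)·h − DoF·(s−f)² = 0 ⇒ h = (s−f)·(s + √(s² + DoF²)) / DoF = 115809 × (116000 + √(116000² + 22800²)) / 22800 = 115809 × (116000 + 118219) / 22800 ≈ 1189681 mm.
Then N = f²/(c·h) = 191² / (0.017 × 1189681) = 36481 / 20225 ≈ 1.80.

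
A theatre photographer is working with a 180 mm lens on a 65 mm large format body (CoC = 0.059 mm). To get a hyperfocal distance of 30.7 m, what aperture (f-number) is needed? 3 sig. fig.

Rearrange H = f²/(N·c) + f for N: N = f² / ((H − f)·c).
N = 180² / ((30700 − 180) × 0.059) = 32400 / 1801 ≈ 18.

f/18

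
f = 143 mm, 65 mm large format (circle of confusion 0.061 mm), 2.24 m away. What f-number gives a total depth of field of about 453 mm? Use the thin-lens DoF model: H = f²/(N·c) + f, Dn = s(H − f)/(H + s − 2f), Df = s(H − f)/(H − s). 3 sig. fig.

Write h = H − f = f²/(N·c). The thin-lens limits are Dn = s·h/(h + (s−f)) and Df = s·h/(h − (s−f)), so DoF = Df − Dn = 2·s·(s−f)·h / (h² − (s−f)²).
That is a quadratic in h: DoF·h² − 2·s·(s−f)·h − DoF·(s−f)² = 0 ⇒ h = (s−f)·(s + √(s² + DoF²)) / DoF = 2097 × (2240 + √(2240² + 453²)) / 453 = 2097 × (2240 + 2285.35) / 453 ≈ 20948 mm.
Then N = f²/(c·h) = 143² / (0.061 × 20948) = 20449 / 1277.9 ≈ 16.

f/16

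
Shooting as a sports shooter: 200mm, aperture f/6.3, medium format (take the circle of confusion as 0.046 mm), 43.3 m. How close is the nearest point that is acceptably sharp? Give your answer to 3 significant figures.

33.0 m

Hyperfocal distance H = f²/(N·c) + f = 200²/(6.3 × 0.046) + 200 = 40000/0.2898 + 200 ≈ 138226.2 mm ≈ 138.2 m.
Near limit Dn = s·(H − f)/(H + s − 2f) = 43300 × (138226.2 − 200) / (138226.2 + 43300 − 2 × 200) = 43300 × 138026.2 / 181126.2 ≈ 32997 mm ≈ 33.0 m.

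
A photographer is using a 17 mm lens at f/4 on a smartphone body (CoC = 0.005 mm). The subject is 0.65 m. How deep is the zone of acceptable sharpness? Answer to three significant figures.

57.1 mm

Hyperfocal distance H = f²/(N·c) + f = 17²/(4 × 0.005) + 17 = 289/0.02 + 17 ≈ 14467.0 mm ≈ 14.47 m.
Near limit Dn = s·(H − f)/(H + s − 2f) = 650 × (14467.0 − 17) / (14467.0 + 650 − 2 × 17) = 650 × 14450.0 / 15083.0 ≈ 622.721 mm.
Far limit Df = s·(H − f)/(H − s) = 650 × (14467.0 − 17) / (14467.0 − 650) = 650 × 14450.0 / 13817.0 ≈ 679.779 mm.
Depth of field = Df − Dn = 679.779 − 622.721 ≈ 57.058 mm.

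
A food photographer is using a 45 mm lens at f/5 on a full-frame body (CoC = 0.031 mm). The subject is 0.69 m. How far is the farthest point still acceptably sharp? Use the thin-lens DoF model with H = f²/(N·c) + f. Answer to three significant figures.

0.726 m

Hyperfocal distance H = f²/(N·c) + f = 45²/(5 × 0.031) + 45 = 2025/0.155 + 45 ≈ 13109.5 mm ≈ 13.11 m.
Far limit Df = s·(H − f)/(H − s) = 690 × (13109.5 − 45) / (13109.5 − 690) = 690 × 13064.5 / 12419.5 ≈ 725.83 mm ≈ 0.726 m.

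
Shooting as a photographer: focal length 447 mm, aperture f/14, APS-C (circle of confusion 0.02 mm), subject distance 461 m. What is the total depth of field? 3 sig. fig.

1020 m

Hyperfocal distance H = f²/(N·c) + f = 447²/(14 × 0.02) + 447 = 199809/0.28 + 447 ≈ 714050.6 mm ≈ 714.1 m.
Near limit Dn = s·(H − f)/(H + s − 2f) = 461000 × (714050.6 − 447) / (714050.6 + 461000 − 2 × 447) = 461000 × 713603.6 / 1174156.6 ≈ 280177 mm.
Far limit Df = s·(H − f)/(H − s) = 461000 × (714050.6 − 447) / (714050.6 − 461000) = 461000 × 713603.6 / 253050.6 ≈ 1300022 mm.
Depth of field = Df − Dn = 1300022 − 280177 ≈ 1019845 mm ≈ 1020 m.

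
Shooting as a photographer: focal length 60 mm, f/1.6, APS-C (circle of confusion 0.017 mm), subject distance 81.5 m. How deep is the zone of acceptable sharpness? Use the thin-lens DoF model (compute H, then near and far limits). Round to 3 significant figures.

161 m

Hyperfocal distance H = f²/(N·c) + f = 60²/(1.6 × 0.017) + 60 = 3600/0.0272 + 60 ≈ 132412.9 mm ≈ 132.4 m.
Near limit Dn = s·(H − f)/(H + s − 2f) = 81500 × (132412.9 − 60) / (132412.9 + 81500 − 2 × 60) = 81500 × 132352.9 / 213792.9 ≈ 50454 mm.
Far limit Df = s·(H − f)/(H − s) = 81500 × (132412.9 − 60) / (132412.9 − 81500) = 81500 × 132352.9 / 50912.9 ≈ 211867 mm.
Depth of field = Df − Dn = 211867 − 50454 ≈ 161413 mm ≈ 161 m.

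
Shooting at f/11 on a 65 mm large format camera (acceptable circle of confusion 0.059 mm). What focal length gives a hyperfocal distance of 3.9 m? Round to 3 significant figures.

From H = f²/(N·c) + f, with f ≪ H: f ≈ √(H·N·c) = √(3900 × 11 × 0.059) = √2531.1 ≈ 50.31 mm.
Exact: f² + N·c·f − N·c·H = 0 ⇒ f = (−N·c + √((N·c)² + 4·N·c·H))/2 = (−0.649 + √10125)/2 ≈ 49.987 mm ≈ 50.0 mm.

50.0 mm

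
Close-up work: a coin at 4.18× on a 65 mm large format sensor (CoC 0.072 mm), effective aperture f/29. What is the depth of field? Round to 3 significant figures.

At magnification m, DoF ≈ 2·N_eff·c/m² = 2 × 29 × 0.072 / 4.18² = 4.176 / 17.47 ≈ 0.239 mm.

0.239 mm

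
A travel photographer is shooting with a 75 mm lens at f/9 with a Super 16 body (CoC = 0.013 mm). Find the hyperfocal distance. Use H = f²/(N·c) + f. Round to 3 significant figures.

Hyperfocal distance H = f²/(N·c) + f = 75²/(9 × 0.013) + 75 = 5625/0.117 + 75 ≈ 48151.9 mm ≈ 48.2 m.

48.2 m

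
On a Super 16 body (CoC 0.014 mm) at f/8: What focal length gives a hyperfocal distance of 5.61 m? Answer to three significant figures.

25.0 mm

From H = f²/(N·c) + f, with f ≪ H: f ≈ √(H·N·c) = √(5610 × 8 × 0.014) = √628.32 ≈ 25.07 mm.
Exact: f² + N·c·f − N·c·H = 0 ⇒ f = (−N·c + √((N·c)² + 4·N·c·H))/2 = (−0.112 + √2513.3)/2 ≈ 25.010 mm ≈ 25.0 mm.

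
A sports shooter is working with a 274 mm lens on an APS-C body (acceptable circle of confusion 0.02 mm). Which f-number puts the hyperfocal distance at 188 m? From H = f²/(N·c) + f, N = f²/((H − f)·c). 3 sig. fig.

Rearrange H = f²/(N·c) + f for N: N = f² / ((H − f)·c).
N = 274² / ((188000 − 274) × 0.02) = 75076 / 3755 ≈ 20.

f/20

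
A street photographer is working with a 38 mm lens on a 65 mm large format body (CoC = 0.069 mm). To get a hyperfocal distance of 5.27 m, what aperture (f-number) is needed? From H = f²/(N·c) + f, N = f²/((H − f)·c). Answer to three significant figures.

f/4

Rearrange H = f²/(N·c) + f for N: N = f² / ((H − f)·c).
N = 38² / ((5270 − 38) × 0.069) = 1444 / 361.0 ≈ 4.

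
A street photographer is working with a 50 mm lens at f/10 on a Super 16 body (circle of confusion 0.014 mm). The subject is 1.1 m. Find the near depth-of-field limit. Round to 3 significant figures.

1.04 m

Hyperfocal distance H = f²/(N·c) + f = 50²/(10 × 0.014) + 50 = 2500/0.14 + 50 ≈ 17907.1 mm ≈ 17.91 m.
Near limit Dn = s·(H − f)/(H + s − 2f) = 1100 × (17907.1 − 50) / (17907.1 + 1100 − 2 × 50) = 1100 × 17857.1 / 18907.1 ≈ 1038.9 mm ≈ 1.04 m.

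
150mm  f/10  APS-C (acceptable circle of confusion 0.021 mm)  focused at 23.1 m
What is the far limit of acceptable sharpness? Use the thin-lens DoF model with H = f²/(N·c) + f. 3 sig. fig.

29.4 m

Hyperfocal distance H = f²/(N·c) + f = 150²/(10 × 0.021) + 150 = 22500/0.21 + 150 ≈ 107292.9 mm ≈ 107.3 m.
Far limit Df = s·(H − f)/(H − s) = 23100 × (107292.9 − 150) / (107292.9 − 23100) = 23100 × 107142.9 / 84192.9 ≈ 29397 mm ≈ 29.4 m.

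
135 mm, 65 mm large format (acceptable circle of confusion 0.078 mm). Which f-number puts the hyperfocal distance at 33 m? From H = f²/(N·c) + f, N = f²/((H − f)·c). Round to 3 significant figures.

f/7.11

Rearrange H = f²/(N·c) + f for N: N = f² / ((H − f)·c).
N = 135² / ((33000 − 135) × 0.078) = 18225 / 2563 ≈ 7.11.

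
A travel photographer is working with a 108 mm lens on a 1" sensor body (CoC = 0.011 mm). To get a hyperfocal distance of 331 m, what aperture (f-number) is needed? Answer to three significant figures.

Rearrange H = f²/(N·c) + f for N: N = f² / ((H − f)·c).
N = 108² / ((331000 − 108) × 0.011) = 11664 / 3640 ≈ 3.20.

f/3.20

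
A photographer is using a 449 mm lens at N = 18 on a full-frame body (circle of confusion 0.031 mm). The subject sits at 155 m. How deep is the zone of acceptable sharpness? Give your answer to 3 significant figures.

162 m

Hyperfocal distance H = f²/(N·c) + f = 449²/(18 × 0.031) + 449 = 201601/0.558 + 449 ≈ 361741.1 mm ≈ 361.7 m.
Near limit Dn = s·(H − f)/(H + s − 2f) = 155000 × (361741.1 − 449) / (361741.1 + 155000 − 2 × 449) = 155000 × 361292.1 / 515843.1 ≈ 108561 mm.
Far limit Df = s·(H − f)/(H − s) = 155000 × (361741.1 − 449) / (361741.1 − 155000) = 155000 × 361292.1 / 206741.1 ≈ 270872 mm.
Depth of field = Df − Dn = 270872 − 108561 ≈ 162311 mm ≈ 162 m.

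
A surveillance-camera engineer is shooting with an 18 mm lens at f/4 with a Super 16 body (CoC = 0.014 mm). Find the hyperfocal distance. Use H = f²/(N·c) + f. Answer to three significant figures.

Hyperfocal distance H = f²/(N·c) + f = 18²/(4 × 0.014) + 18 = 324/0.056 + 18 ≈ 5803.7 mm ≈ 5.80 m.

5.80 m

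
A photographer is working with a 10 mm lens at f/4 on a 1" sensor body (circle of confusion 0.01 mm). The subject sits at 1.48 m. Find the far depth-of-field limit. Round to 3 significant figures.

3.59 m

Hyperfocal distance H = f²/(N·c) + f = 10²/(4 × 0.01) + 10 = 100/0.04 + 10 ≈ 2510.0 mm ≈ 2.510 m.
Far limit Df = s·(H − f)/(H − s) = 1480 × (2510.0 − 10) / (2510.0 − 1480) = 1480 × 2500.0 / 1030.0 ≈ 3592.2 mm ≈ 3.59 m.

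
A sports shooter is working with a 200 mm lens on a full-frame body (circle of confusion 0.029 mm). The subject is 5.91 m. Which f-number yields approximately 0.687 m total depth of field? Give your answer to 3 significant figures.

f/14

Write h = H − f = f²/(N·c). The thin-lens limits are Dn = s·h/(h + (s−f)) and Df = s·h/(h − (s−f)), so DoF = Df − Dn = 2·s·(s−f)·h / (h² − (s−f)²).
That is a quadratic in h: DoF·h² − 2·s·(s−f)·h − DoF·(s−f)² = 0 ⇒ h = (s−f)·(s + √(s² + DoF²)) / DoF = 5710 × (5910 + √(5910² + 687²)) / 687 = 5710 × (5910 + 5949.80) / 687 ≈ 98573 mm.
Then N = f²/(c·h) = 200² / (0.029 × 98573) = 40000 / 2858.6 ≈ 14.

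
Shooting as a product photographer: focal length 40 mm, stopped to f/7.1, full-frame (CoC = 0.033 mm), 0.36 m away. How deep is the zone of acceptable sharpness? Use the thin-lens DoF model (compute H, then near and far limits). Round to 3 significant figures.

Hyperfocal distance H = f²/(N·c) + f = 40²/(7.1 × 0.033) + 40 = 1600/0.2343 + 40 ≈ 6868.9 mm ≈ 6.869 m.
Near limit Dn = s·(H − f)/(H + s − 2f) = 360 × (6868.9 − 40) / (6868.9 + 360 − 2 × 40) = 360 × 6828.9 / 7148.9 ≈ 343.886 mm.
Far limit Df = s·(H − f)/(H − s) = 360 × (6868.9 − 40) / (6868.9 − 360) = 360 × 6828.9 / 6508.9 ≈ 377.699 mm.
Depth of field = Df − Dn = 377.699 − 343.886 ≈ 33.813 mm.

33.8 mm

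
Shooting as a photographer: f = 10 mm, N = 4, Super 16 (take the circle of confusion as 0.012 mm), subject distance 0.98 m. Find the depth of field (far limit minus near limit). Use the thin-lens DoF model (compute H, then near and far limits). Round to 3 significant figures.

Hyperfocal distance H = f²/(N·c) + f = 10²/(4 × 0.012) + 10 = 100/0.048 + 10 ≈ 2093.3 mm ≈ 2.093 m.
Near limit Dn = s·(H − f)/(H + s − 2f) = 980 × (2093.3 − 10) / (2093.3 + 980 − 2 × 10) = 980 × 2083.3 / 3053.3 ≈ 668.7 mm.
Far limit Df = s·(H − f)/(H − s) = 980 × (2093.3 − 10) / (2093.3 − 980) = 980 × 2083.3 / 1113.3 ≈ 1833.8 mm.
Depth of field = Df − Dn = 1833.8 − 668.7 ≈ 1165.1 mm ≈ 1.17 m.

1.17 m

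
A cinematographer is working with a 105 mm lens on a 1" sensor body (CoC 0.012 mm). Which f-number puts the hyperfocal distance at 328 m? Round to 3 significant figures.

f/2.80

Rearrange H = f²/(N·c) + f for N: N = f² / ((H − f)·c).
N = 105² / ((328000 − 105) × 0.012) = 11025 / 3935 ≈ 2.80.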